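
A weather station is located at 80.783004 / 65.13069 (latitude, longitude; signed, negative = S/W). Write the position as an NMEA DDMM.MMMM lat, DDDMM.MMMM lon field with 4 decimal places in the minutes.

φ: 80° + 0.783004 × 60 = 80° 46.980240′
Lon: fractional part 0.130690 → 7.841400 minutes

8046.9802,N / 06507.8414,E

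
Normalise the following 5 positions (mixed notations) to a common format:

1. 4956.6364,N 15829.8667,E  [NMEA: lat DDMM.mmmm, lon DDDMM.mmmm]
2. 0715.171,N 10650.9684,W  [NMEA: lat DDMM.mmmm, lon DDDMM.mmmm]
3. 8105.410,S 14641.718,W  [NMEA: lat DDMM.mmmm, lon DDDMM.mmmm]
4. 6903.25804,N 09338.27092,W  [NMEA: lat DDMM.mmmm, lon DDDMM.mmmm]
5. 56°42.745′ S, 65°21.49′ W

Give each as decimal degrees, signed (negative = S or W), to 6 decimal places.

Point 1:
  Lat: degrees = first 2 digits = 49, minutes = 56.6364; 49 + 56.6364/60 = 49.9439400
  N → positive
  λ: split at 3 digits → 158° and 29.8667′; 158 + 29.8667/60 = 158.4977783
  E ⇒ keep positive
Point 2:
  φ: degrees = first 2 digits = 7, minutes = 15.171; 7 + 15.171/60 = 7.2528500
  N → positive
  Lon: split at 3 digits → 106° and 50.9684′; 106 + 50.9684/60 = 106.8494733
  W → negative
Point 3:
  φ: degrees = first 2 digits = 81, minutes = 5.41; 81 + 5.41/60 = 81.0901667
  S → negative
  λ: split at 3 digits → 146° and 41.718′; 146 + 41.718/60 = 146.6953000
  W ⇒ negate
Point 4:
  Latitude: split at 2 digits → 69° and 3.25804′; 69 + 3.25804/60 = 69.0543007
  N → positive
  Lon: split at 3 digits → 093° and 38.27092′; 93 + 38.27092/60 = 93.6378487
  W ⇒ negate
Point 5:
  Lat: 42.745′ = 0.712417°; total 56.7124167
  hemisphere S, so the sign is −
  Lon: 21.49′ = 0.358167°; total 65.3581667
  W → negative

1. 49.943940, 158.497778
2. 7.252850, -106.849473
3. -81.090167, -146.695300
4. 69.054301, -93.637849
5. -56.712417, -65.358167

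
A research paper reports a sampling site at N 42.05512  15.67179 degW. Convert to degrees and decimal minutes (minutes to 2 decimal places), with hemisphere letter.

42° 3.31′ N, 15° 40.31′ W

Latitude: fractional part 0.055120 → 3.3072 minutes
Longitude: 15° + 0.671790 × 60 = 15° 40.3074′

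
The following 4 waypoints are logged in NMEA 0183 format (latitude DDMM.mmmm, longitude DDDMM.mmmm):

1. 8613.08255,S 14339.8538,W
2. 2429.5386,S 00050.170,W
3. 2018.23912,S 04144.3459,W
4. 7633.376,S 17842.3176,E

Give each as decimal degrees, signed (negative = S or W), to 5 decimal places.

Point 1:
  Lat: degrees = first 2 digits = 86, minutes = 13.08255; 86 + 13.08255/60 = 86.218043
  S → negative
  Longitude: split at 3 digits → 143° and 39.8538′; 143 + 39.8538/60 = 143.664230
  W ⇒ negate
Point 2:
  Latitude: degrees = first 2 digits = 24, minutes = 29.5386; 24 + 29.5386/60 = 24.492310
  S → negative
  λ: degrees = first 3 digits = 0, minutes = 50.17; 0 + 50.17/60 = 0.836167
  W ⇒ negate
Point 3:
  Latitude: split at 2 digits → 20° and 18.23912′; 20 + 18.23912/60 = 20.303985
  hemisphere S, so the sign is −
  λ: degrees = first 3 digits = 41, minutes = 44.3459; 41 + 44.3459/60 = 41.739098
  hemisphere W, so the sign is −
Point 4:
  Latitude: split at 2 digits → 76° and 33.376′; 76 + 33.376/60 = 76.556267
  S ⇒ negate
  λ: split at 3 digits → 178° and 42.3176′; 178 + 42.3176/60 = 178.705293
  E ⇒ keep positive

1. -86.21804, -143.66423
2. -24.49231, -0.83617
3. -20.30399, -41.73910
4. -76.55627, 178.70529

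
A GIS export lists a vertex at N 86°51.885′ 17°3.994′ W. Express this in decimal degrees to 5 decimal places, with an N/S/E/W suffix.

86.86475° N, 17.06657° W

Latitude: 86 + 51.885/60 = 86.864750
Lon: 3.994′ = 0.066567°; total 17.066567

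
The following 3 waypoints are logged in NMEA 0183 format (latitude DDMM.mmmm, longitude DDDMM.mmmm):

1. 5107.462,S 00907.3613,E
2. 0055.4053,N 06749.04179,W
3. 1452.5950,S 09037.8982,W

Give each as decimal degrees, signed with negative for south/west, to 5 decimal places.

1. -51.12437, 9.12269
2. 0.92342, -67.81736
3. -14.87658, -90.63164

Point 1:
  φ: split at 2 digits → 51° and 7.462′; 51 + 7.462/60 = 51.124367
  S ⇒ negate
  Longitude: degrees = first 3 digits = 9, minutes = 7.3613; 9 + 7.3613/60 = 9.122688
  E ⇒ keep positive
Point 2:
  Latitude: split at 2 digits → 00° and 55.4053′; 0 + 55.4053/60 = 0.923422
  N → positive
  Longitude: split at 3 digits → 067° and 49.04179′; 67 + 49.04179/60 = 67.817363
  hemisphere W, so the sign is −
Point 3:
  Latitude: split at 2 digits → 14° and 52.595′; 14 + 52.595/60 = 14.876583
  hemisphere S, so the sign is −
  λ: split at 3 digits → 090° and 37.8982′; 90 + 37.8982/60 = 90.631637
  W → negative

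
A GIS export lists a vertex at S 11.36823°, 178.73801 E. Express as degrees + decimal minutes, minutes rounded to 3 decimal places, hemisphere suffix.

φ: 11° + 0.368230 × 60 = 11° 22.09380′
λ: 178° + 0.738010 × 60 = 178° 44.28060′

11° 22.094′ S, 178° 44.281′ E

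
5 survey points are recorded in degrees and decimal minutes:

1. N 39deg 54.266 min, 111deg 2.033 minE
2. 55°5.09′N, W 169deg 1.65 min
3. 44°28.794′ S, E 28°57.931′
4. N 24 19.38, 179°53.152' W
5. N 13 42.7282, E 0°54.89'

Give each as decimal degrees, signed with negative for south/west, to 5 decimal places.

Point 1:
  φ: 54.266′ = 0.904433°; total 39.904433
  N ⇒ keep positive
  Longitude: 111 + 2.033/60 = 111.033883
  E → positive
Point 2:
  Lat: 55 + 5.09/60 = 55.084833
  N ⇒ keep positive
  Longitude: 1.65′ = 0.027500°; total 169.027500
  hemisphere W, so the sign is −
Point 3:
  Latitude: 44 + 28.794/60 = 44.479900
  S ⇒ negate
  Longitude: 28 + 57.931/60 = 28.965517
  E → positive
Point 4:
  φ: 19.38′ = 0.323000°; total 24.323000
  N ⇒ keep positive
  Lon: 53.152′ = 0.885867°; total 179.885867
  W → negative
Point 5:
  Lat: 13 + 42.7282/60 = 13.712137
  N ⇒ keep positive
  λ: 54.89′ = 0.914833°; total 0.914833
  E ⇒ keep positive

1. 39.90443, 111.03388
2. 55.08483, -169.02750
3. -44.47990, 28.96552
4. 24.32300, -179.88587
5. 13.71214, 0.91483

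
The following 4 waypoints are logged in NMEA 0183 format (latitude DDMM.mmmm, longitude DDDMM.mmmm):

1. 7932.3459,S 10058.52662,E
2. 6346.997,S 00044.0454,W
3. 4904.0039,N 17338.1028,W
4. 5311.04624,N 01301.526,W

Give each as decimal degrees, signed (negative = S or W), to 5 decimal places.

Point 1:
  Latitude: degrees = first 2 digits = 79, minutes = 32.3459; 79 + 32.3459/60 = 79.539098
  S ⇒ negate
  Lon: split at 3 digits → 100° and 58.52662′; 100 + 58.52662/60 = 100.975444
  E ⇒ keep positive
Point 2:
  φ: degrees = first 2 digits = 63, minutes = 46.997; 63 + 46.997/60 = 63.783283
  S ⇒ negate
  λ: split at 3 digits → 000° and 44.0454′; 0 + 44.0454/60 = 0.734090
  W ⇒ negate
Point 3:
  φ: split at 2 digits → 49° and 4.0039′; 49 + 4.0039/60 = 49.066732
  N → positive
  Longitude: split at 3 digits → 173° and 38.1028′; 173 + 38.1028/60 = 173.635047
  W ⇒ negate
Point 4:
  Latitude: split at 2 digits → 53° and 11.04624′; 53 + 11.04624/60 = 53.184104
  N → positive
  Lon: degrees = first 3 digits = 13, minutes = 1.526; 13 + 1.526/60 = 13.025433
  W ⇒ negate

1. -79.53910, 100.97544
2. -63.78328, -0.73409
3. 49.06673, -173.63505
4. 53.18410, -13.02543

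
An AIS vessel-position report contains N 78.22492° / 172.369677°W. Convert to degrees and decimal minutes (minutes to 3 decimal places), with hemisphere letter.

Lat: fractional part 0.224920 → 13.49520 minutes
λ: 172° + 0.369677 × 60 = 172° 22.18062′

78° 13.495′ N, 172° 22.181′ W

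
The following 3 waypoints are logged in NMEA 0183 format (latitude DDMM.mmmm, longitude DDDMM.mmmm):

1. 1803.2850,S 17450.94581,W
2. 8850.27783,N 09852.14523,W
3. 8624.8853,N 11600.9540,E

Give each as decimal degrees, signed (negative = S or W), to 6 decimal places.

1. -18.054750, -174.849097
2. 88.837964, -98.869087
3. 86.414755, 116.015900

Point 1:
  Lat: degrees = first 2 digits = 18, minutes = 3.285; 18 + 3.285/60 = 18.0547500
  hemisphere S, so the sign is −
  λ: degrees = first 3 digits = 174, minutes = 50.94581; 174 + 50.94581/60 = 174.8490968
  W → negative
Point 2:
  φ: degrees = first 2 digits = 88, minutes = 50.27783; 88 + 50.27783/60 = 88.8379638
  N ⇒ keep positive
  Lon: split at 3 digits → 098° and 52.14523′; 98 + 52.14523/60 = 98.8690872
  W ⇒ negate
Point 3:
  Lat: degrees = first 2 digits = 86, minutes = 24.8853; 86 + 24.8853/60 = 86.4147550
  N ⇒ keep positive
  Longitude: split at 3 digits → 116° and 0.954′; 116 + 0.954/60 = 116.0159000
  E ⇒ keep positive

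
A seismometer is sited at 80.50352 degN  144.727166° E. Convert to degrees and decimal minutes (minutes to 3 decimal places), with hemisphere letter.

φ: 80° + 0.503520 × 60 = 80° 30.21120′
Longitude: 144° + 0.727166 × 60 = 144° 43.62996′

80° 30.211′ N, 144° 43.630′ E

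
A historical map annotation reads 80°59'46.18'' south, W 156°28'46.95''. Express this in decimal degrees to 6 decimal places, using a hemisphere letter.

φ: 59′ + 46.18″ = 59.76967′; 80 + 59.76967/60 = 80.9961611
λ: 156 + 28/60 + 46.95/3600 = 156.4797083

80.996161° S, 156.479708° W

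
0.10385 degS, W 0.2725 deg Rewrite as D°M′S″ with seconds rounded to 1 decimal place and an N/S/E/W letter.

0°06′13.9″ S, 0°16′21.0″ W

φ: whole degrees 0; 6.23100′ → 6′ and 13.860″
Lon: 0.272500° → 16.35000′; 0.35000 × 60 = 21.000″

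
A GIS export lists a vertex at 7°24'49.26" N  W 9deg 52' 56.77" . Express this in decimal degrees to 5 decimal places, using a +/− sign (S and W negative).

7.41368, -9.88244

Latitude: 24′ + 49.26″ = 24.82100′; 7 + 24.82100/60 = 7.413683
N ⇒ keep positive
Longitude: 52′ + 56.77″ = 52.94617′; 9 + 52.94617/60 = 9.882436
hemisphere W, so the sign is −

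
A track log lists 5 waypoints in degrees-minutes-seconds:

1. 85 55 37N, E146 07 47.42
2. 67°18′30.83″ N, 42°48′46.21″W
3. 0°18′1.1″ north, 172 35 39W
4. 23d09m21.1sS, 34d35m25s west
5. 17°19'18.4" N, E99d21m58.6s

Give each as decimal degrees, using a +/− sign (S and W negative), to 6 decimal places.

1. 85.926944, 146.129839
2. 67.308564, -42.812836
3. 0.300306, -172.594167
4. -23.155861, -34.590278
5. 17.321778, 99.366278

Point 1:
  Latitude: 85 + 55/60 + 37/3600 = 85.9269444
  N → positive
  λ: 146° + 7/60 + 47.42/3600 = 146 + 0.116667 + 0.013172 = 146.1298389
  E → positive
Point 2:
  φ: 67° + 18/60 + 30.83/3600 = 67 + 0.300000 + 0.008564 = 67.3085639
  N → positive
  λ: 42° + 48/60 + 46.21/3600 = 42 + 0.800000 + 0.012836 = 42.8128361
  W ⇒ negate
Point 3:
  Lat: 18′ + 1.1″ = 18.01833′; 0 + 18.01833/60 = 0.3003056
  N → positive
  λ: 35′ + 39″ = 35.65000′; 172 + 35.65000/60 = 172.5941667
  W ⇒ negate
Point 4:
  Latitude: 23° + 9/60 + 21.1/3600 = 23 + 0.150000 + 0.005861 = 23.1558611
  S ⇒ negate
  Lon: 34° + 35/60 + 25/3600 = 34 + 0.583333 + 0.006944 = 34.5902778
  W → negative
Point 5:
  Lat: 17° + 19/60 + 18.4/3600 = 17 + 0.316667 + 0.005111 = 17.3217778
  N ⇒ keep positive
  Lon: 21′ + 58.6″ = 21.97667′; 99 + 21.97667/60 = 99.3662778
  E ⇒ keep positive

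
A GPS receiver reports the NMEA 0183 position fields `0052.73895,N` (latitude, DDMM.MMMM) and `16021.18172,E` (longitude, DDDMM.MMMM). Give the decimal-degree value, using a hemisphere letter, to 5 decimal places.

0.87898° N, 160.35303° E

Latitude: split at 2 digits → 00° and 52.73895′; 0 + 52.73895/60 = 0.878983
λ: degrees = first 3 digits = 160, minutes = 21.18172; 160 + 21.18172/60 = 160.353029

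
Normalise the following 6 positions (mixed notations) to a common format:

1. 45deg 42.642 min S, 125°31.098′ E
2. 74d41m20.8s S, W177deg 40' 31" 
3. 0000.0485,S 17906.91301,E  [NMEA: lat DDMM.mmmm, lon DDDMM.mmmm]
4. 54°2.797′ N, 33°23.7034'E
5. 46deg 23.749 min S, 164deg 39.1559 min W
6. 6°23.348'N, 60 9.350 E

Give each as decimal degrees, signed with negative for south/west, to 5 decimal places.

1. -45.71070, 125.51830
2. -74.68911, -177.67528
3. -0.00081, 179.11522
4. 54.04662, 33.39506
5. -46.39582, -164.65260
6. 6.38913, 60.15583

Point 1:
  Latitude: 45 + 42.642/60 = 45.710700
  S ⇒ negate
  Lon: 31.098′ = 0.518300°; total 125.518300
  E → positive
Point 2:
  Lat: 74 + 41/60 + 20.8/3600 = 74.689111
  S → negative
  Longitude: 40′ + 31″ = 40.51667′; 177 + 40.51667/60 = 177.675278
  W → negative
Point 3:
  φ: degrees = first 2 digits = 0, minutes = 0.0485; 0 + 0.0485/60 = 0.000808
  S → negative
  λ: degrees = first 3 digits = 179, minutes = 6.91301; 179 + 6.91301/60 = 179.115217
  E → positive
Point 4:
  Latitude: 54 + 2.797/60 = 54.046617
  N → positive
  λ: 33 + 23.7034/60 = 33.395057
  E ⇒ keep positive
Point 5:
  φ: 23.749′ = 0.395817°; total 46.395817
  S → negative
  λ: 164 + 39.1559/60 = 164.652598
  hemisphere W, so the sign is −
Point 6:
  Latitude: 23.348′ = 0.389133°; total 6.389133
  N ⇒ keep positive
  Longitude: 9.35′ = 0.155833°; total 60.155833
  E → positive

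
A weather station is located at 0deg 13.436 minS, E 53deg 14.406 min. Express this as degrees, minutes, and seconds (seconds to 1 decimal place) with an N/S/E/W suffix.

Lat: 13.43600′ → 13′ and 0.43600 × 60 = 26.160″
λ: 14.40600′ → 14′ and 0.40600 × 60 = 24.360″

0°13′26.2″ S, 53°14′24.4″ E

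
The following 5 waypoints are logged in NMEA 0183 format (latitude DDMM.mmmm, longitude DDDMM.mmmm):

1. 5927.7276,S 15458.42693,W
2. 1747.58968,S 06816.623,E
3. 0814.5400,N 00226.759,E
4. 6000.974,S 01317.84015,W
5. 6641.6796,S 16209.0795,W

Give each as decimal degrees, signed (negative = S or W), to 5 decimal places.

Point 1:
  Lat: degrees = first 2 digits = 59, minutes = 27.7276; 59 + 27.7276/60 = 59.462127
  hemisphere S, so the sign is −
  Lon: degrees = first 3 digits = 154, minutes = 58.42693; 154 + 58.42693/60 = 154.973782
  hemisphere W, so the sign is −
Point 2:
  Lat: degrees = first 2 digits = 17, minutes = 47.58968; 17 + 47.58968/60 = 17.793161
  S → negative
  Longitude: degrees = first 3 digits = 68, minutes = 16.623; 68 + 16.623/60 = 68.277050
  E ⇒ keep positive
Point 3:
  Lat: split at 2 digits → 08° and 14.54′; 8 + 14.54/60 = 8.242333
  N ⇒ keep positive
  Longitude: degrees = first 3 digits = 2, minutes = 26.759; 2 + 26.759/60 = 2.445983
  E ⇒ keep positive
Point 4:
  Latitude: degrees = first 2 digits = 60, minutes = 0.974; 60 + 0.974/60 = 60.016233
  S ⇒ negate
  Lon: degrees = first 3 digits = 13, minutes = 17.84015; 13 + 17.84015/60 = 13.297336
  W ⇒ negate
Point 5:
  φ: split at 2 digits → 66° and 41.6796′; 66 + 41.6796/60 = 66.694660
  S → negative
  λ: degrees = first 3 digits = 162, minutes = 9.0795; 162 + 9.0795/60 = 162.151325
  hemisphere W, so the sign is −

1. -59.46213, -154.97378
2. -17.79316, 68.27705
3. 8.24233, 2.44598
4. -60.01623, -13.29734
5. -66.69466, -162.15133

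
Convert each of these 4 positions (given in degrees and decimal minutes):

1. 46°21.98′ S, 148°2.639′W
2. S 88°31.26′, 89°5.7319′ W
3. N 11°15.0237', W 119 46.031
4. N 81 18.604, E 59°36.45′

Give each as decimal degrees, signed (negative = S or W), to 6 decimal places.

1. -46.366333, -148.043983
2. -88.521000, -89.095532
3. 11.250395, -119.767183
4. 81.310067, 59.607500

Point 1:
  Lat: 21.98′ = 0.366333°; total 46.3663333
  hemisphere S, so the sign is −
  λ: 148 + 2.639/60 = 148.0439833
  W ⇒ negate
Point 2:
  Lat: 31.26′ = 0.521000°; total 88.5210000
  hemisphere S, so the sign is −
  Longitude: 89 + 5.7319/60 = 89.0955317
  W ⇒ negate
Point 3:
  φ: 15.0237′ = 0.250395°; total 11.2503950
  N ⇒ keep positive
  Longitude: 119 + 46.031/60 = 119.7671833
  W ⇒ negate
Point 4:
  φ: 81 + 18.604/60 = 81.3100667
  N → positive
  Lon: 36.45′ = 0.607500°; total 59.6075000
  E → positive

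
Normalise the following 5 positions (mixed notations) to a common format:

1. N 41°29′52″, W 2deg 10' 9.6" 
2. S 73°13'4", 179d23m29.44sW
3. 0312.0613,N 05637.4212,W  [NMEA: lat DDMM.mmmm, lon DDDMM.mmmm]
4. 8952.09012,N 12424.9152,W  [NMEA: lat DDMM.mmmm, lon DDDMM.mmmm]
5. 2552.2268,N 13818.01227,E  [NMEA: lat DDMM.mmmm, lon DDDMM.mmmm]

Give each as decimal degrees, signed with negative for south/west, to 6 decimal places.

Point 1:
  Lat: 41 + 29/60 + 52/3600 = 41.4977778
  N → positive
  λ: 10′ + 9.6″ = 10.16000′; 2 + 10.16000/60 = 2.1693333
  hemisphere W, so the sign is −
Point 2:
  Lat: 73° + 13/60 + 4/3600 = 73 + 0.216667 + 0.001111 = 73.2177778
  hemisphere S, so the sign is −
  Longitude: 179° + 23/60 + 29.44/3600 = 179 + 0.383333 + 0.008178 = 179.3915111
  W → negative
Point 3:
  Latitude: split at 2 digits → 03° and 12.0613′; 3 + 12.0613/60 = 3.2010217
  N → positive
  Lon: split at 3 digits → 056° and 37.4212′; 56 + 37.4212/60 = 56.6236867
  W → negative
Point 4:
  Lat: split at 2 digits → 89° and 52.09012′; 89 + 52.09012/60 = 89.8681687
  N ⇒ keep positive
  Lon: split at 3 digits → 124° and 24.9152′; 124 + 24.9152/60 = 124.4152533
  hemisphere W, so the sign is −
Point 5:
  Lat: degrees = first 2 digits = 25, minutes = 52.2268; 25 + 52.2268/60 = 25.8704467
  N → positive
  λ: degrees = first 3 digits = 138, minutes = 18.01227; 138 + 18.01227/60 = 138.3002045
  E → positive

1. 41.497778, -2.169333
2. -73.217778, -179.391511
3. 3.201022, -56.623687
4. 89.868169, -124.415253
5. 25.870447, 138.300205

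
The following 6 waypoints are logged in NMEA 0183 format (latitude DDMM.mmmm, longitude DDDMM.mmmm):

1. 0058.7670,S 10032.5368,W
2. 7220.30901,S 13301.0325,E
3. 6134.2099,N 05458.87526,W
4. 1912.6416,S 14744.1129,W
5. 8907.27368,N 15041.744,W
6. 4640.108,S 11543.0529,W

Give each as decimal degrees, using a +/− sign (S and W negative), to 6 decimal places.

Point 1:
  φ: degrees = first 2 digits = 0, minutes = 58.767; 0 + 58.767/60 = 0.9794500
  S ⇒ negate
  Longitude: split at 3 digits → 100° and 32.5368′; 100 + 32.5368/60 = 100.5422800
  hemisphere W, so the sign is −
Point 2:
  Lat: split at 2 digits → 72° and 20.30901′; 72 + 20.30901/60 = 72.3384835
  hemisphere S, so the sign is −
  λ: degrees = first 3 digits = 133, minutes = 1.0325; 133 + 1.0325/60 = 133.0172083
  E ⇒ keep positive
Point 3:
  φ: degrees = first 2 digits = 61, minutes = 34.2099; 61 + 34.2099/60 = 61.5701650
  N ⇒ keep positive
  λ: split at 3 digits → 054° and 58.87526′; 54 + 58.87526/60 = 54.9812543
  hemisphere W, so the sign is −
Point 4:
  φ: degrees = first 2 digits = 19, minutes = 12.6416; 19 + 12.6416/60 = 19.2106933
  S ⇒ negate
  λ: split at 3 digits → 147° and 44.1129′; 147 + 44.1129/60 = 147.7352150
  hemisphere W, so the sign is −
Point 5:
  Lat: degrees = first 2 digits = 89, minutes = 7.27368; 89 + 7.27368/60 = 89.1212280
  N ⇒ keep positive
  λ: split at 3 digits → 150° and 41.744′; 150 + 41.744/60 = 150.6957333
  W ⇒ negate
Point 6:
  Latitude: split at 2 digits → 46° and 40.108′; 46 + 40.108/60 = 46.6684667
  hemisphere S, so the sign is −
  Lon: degrees = first 3 digits = 115, minutes = 43.0529; 115 + 43.0529/60 = 115.7175483
  hemisphere W, so the sign is −

1. -0.979450, -100.542280
2. -72.338484, 133.017208
3. 61.570165, -54.981254
4. -19.210693, -147.735215
5. 89.121228, -150.695733
6. -46.668467, -115.717548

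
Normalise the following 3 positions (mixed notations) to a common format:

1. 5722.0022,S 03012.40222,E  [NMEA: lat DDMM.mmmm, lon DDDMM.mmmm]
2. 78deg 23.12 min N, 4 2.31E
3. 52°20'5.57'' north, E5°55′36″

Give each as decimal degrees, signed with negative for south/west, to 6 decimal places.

1. -57.366703, 30.206704
2. 78.385333, 4.038500
3. 52.334881, 5.926667

Point 1:
  Lat: degrees = first 2 digits = 57, minutes = 22.0022; 57 + 22.0022/60 = 57.3667033
  hemisphere S, so the sign is −
  Lon: split at 3 digits → 030° and 12.40222′; 30 + 12.40222/60 = 30.2067037
  E → positive
Point 2:
  Latitude: 23.12′ = 0.385333°; total 78.3853333
  N ⇒ keep positive
  λ: 2.31′ = 0.038500°; total 4.0385000
  E → positive
Point 3:
  φ: 20′ + 5.57″ = 20.09283′; 52 + 20.09283/60 = 52.3348806
  N ⇒ keep positive
  Lon: 55′ + 36″ = 55.60000′; 5 + 55.60000/60 = 5.9266667
  E ⇒ keep positive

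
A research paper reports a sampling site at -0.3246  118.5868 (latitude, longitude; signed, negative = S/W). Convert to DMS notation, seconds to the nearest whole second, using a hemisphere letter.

0°19′29″ S, 118°35′12″ E

Latitude is negative → S; |value| = 0.324600
φ: 0.324600° → 19.47600′; 0.47600 × 60 = 28.56″
λ: 0.586800° → 35.20800′; 0.20800 × 60 = 12.48″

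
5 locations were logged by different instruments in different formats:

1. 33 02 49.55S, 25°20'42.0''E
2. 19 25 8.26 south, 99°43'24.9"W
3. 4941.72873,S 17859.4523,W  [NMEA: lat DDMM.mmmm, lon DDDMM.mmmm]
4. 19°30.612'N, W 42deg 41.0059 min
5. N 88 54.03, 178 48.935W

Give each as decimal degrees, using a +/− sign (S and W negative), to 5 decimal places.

Point 1:
  Lat: 33° + 2/60 + 49.55/3600 = 33 + 0.033333 + 0.013764 = 33.047097
  S → negative
  Longitude: 25 + 20/60 + 42/3600 = 25.345000
  E → positive
Point 2:
  φ: 25′ + 8.26″ = 25.13767′; 19 + 25.13767/60 = 19.418961
  S → negative
  Longitude: 99° + 43/60 + 24.9/3600 = 99 + 0.716667 + 0.006917 = 99.723583
  W ⇒ negate
Point 3:
  Lat: degrees = first 2 digits = 49, minutes = 41.72873; 49 + 41.72873/60 = 49.695479
  S → negative
  λ: split at 3 digits → 178° and 59.4523′; 178 + 59.4523/60 = 178.990872
  hemisphere W, so the sign is −
Point 4:
  Latitude: 19 + 30.612/60 = 19.510200
  N → positive
  Longitude: 42 + 41.0059/60 = 42.683432
  W → negative
Point 5:
  Latitude: 54.03′ = 0.900500°; total 88.900500
  N ⇒ keep positive
  λ: 178 + 48.935/60 = 178.815583
  W ⇒ negate

1. -33.04710, 25.34500
2. -19.41896, -99.72358
3. -49.69548, -178.99087
4. 19.51020, -42.68343
5. 88.90050, -178.81558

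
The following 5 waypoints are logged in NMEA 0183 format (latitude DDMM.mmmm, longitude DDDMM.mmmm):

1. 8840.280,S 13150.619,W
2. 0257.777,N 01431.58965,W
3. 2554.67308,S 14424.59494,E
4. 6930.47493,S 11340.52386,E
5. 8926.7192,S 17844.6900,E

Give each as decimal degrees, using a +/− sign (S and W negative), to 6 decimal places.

1. -88.671333, -131.843650
2. 2.962950, -14.526494
3. -25.911218, 144.409916
4. -69.507916, 113.675398
5. -89.445320, 178.744833

Point 1:
  Latitude: degrees = first 2 digits = 88, minutes = 40.28; 88 + 40.28/60 = 88.6713333
  S ⇒ negate
  Lon: split at 3 digits → 131° and 50.619′; 131 + 50.619/60 = 131.8436500
  W → negative
Point 2:
  Latitude: split at 2 digits → 02° and 57.777′; 2 + 57.777/60 = 2.9629500
  N → positive
  Lon: degrees = first 3 digits = 14, minutes = 31.58965; 14 + 31.58965/60 = 14.5264942
  hemisphere W, so the sign is −
Point 3:
  φ: degrees = first 2 digits = 25, minutes = 54.67308; 25 + 54.67308/60 = 25.9112180
  S → negative
  λ: degrees = first 3 digits = 144, minutes = 24.59494; 144 + 24.59494/60 = 144.4099157
  E ⇒ keep positive
Point 4:
  Latitude: split at 2 digits → 69° and 30.47493′; 69 + 30.47493/60 = 69.5079155
  S → negative
  Lon: split at 3 digits → 113° and 40.52386′; 113 + 40.52386/60 = 113.6753977
  E ⇒ keep positive
Point 5:
  Lat: split at 2 digits → 89° and 26.7192′; 89 + 26.7192/60 = 89.4453200
  S → negative
  Longitude: degrees = first 3 digits = 178, minutes = 44.69; 178 + 44.69/60 = 178.7448333
  E ⇒ keep positive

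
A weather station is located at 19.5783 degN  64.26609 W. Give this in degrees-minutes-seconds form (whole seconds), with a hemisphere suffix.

Lat: 0.578300 × 60 = 34.69800′ → 34′, remainder × 60 = 41.88″
Lon: 0.266090 × 60 = 15.96540′ → 15′, remainder × 60 = 57.92″

19°34′42″ N, 64°15′58″ W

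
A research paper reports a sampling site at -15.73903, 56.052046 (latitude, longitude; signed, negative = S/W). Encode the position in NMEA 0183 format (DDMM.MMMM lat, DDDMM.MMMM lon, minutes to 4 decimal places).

Latitude is negative → S; |value| = 15.739030
φ: fractional part 0.739030 → 44.341800 minutes
Longitude: fractional part 0.052046 → 3.122760 minutes

1544.3418,S / 05603.1228,E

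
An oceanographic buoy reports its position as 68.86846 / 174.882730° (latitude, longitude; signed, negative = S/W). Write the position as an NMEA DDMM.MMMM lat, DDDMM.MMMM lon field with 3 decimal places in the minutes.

6852.108,N / 17452.964,E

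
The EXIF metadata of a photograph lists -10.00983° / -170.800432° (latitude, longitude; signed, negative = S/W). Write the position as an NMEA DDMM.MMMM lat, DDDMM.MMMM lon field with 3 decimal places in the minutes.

1000.590,S / 17048.026,W

Latitude is negative → S; |value| = 10.009830
Lat: 10° + 0.009830 × 60 = 10° 0.58980′
Longitude is negative → W; |value| = 170.800432
Longitude: minutes = (170.800432 − 170) × 60 = 48.02592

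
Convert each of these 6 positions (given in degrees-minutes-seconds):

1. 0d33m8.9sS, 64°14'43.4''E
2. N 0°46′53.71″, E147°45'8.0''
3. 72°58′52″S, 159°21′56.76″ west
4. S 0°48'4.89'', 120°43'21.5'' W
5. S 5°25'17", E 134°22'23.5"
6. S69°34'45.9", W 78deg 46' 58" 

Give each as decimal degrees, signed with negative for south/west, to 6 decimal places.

1. -0.552472, 64.245389
2. 0.781586, 147.752222
3. -72.981111, -159.365767
4. -0.801358, -120.722639
5. -5.421389, 134.373194
6. -69.579417, -78.782778

Point 1:
  φ: 0° + 33/60 + 8.9/3600 = 0 + 0.550000 + 0.002472 = 0.5524722
  S ⇒ negate
  Longitude: 64° + 14/60 + 43.4/3600 = 64 + 0.233333 + 0.012056 = 64.2453889
  E → positive
Point 2:
  Lat: 46′ + 53.71″ = 46.89517′; 0 + 46.89517/60 = 0.7815861
  N → positive
  Longitude: 147° + 45/60 + 8/3600 = 147 + 0.750000 + 0.002222 = 147.7522222
  E → positive
Point 3:
  φ: 72° + 58/60 + 52/3600 = 72 + 0.966667 + 0.014444 = 72.9811111
  S → negative
  Lon: 159° + 21/60 + 56.76/3600 = 159 + 0.350000 + 0.015767 = 159.3657667
  W → negative
Point 4:
  Lat: 48′ + 4.89″ = 48.08150′; 0 + 48.08150/60 = 0.8013583
  S ⇒ negate
  λ: 43′ + 21.5″ = 43.35833′; 120 + 43.35833/60 = 120.7226389
  W → negative
Point 5:
  Lat: 5 + 25/60 + 17/3600 = 5.4213889
  S ⇒ negate
  λ: 134° + 22/60 + 23.5/3600 = 134 + 0.366667 + 0.006528 = 134.3731944
  E → positive
Point 6:
  φ: 34′ + 45.9″ = 34.76500′; 69 + 34.76500/60 = 69.5794167
  hemisphere S, so the sign is −
  Lon: 46′ + 58″ = 46.96667′; 78 + 46.96667/60 = 78.7827778
  hemisphere W, so the sign is −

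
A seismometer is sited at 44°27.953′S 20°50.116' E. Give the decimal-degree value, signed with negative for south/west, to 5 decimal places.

-44.46588, 20.83527

Latitude: 44 + 27.953/60 = 44.465883
hemisphere S, so the sign is −
Longitude: 20 + 50.116/60 = 20.835267
E ⇒ keep positive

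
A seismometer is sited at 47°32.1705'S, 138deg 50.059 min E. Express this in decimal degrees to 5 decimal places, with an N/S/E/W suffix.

47.53618° S, 138.83432° E

Lat: 32.1705′ = 0.536175°; total 47.536175
Longitude: 50.059′ = 0.834317°; total 138.834317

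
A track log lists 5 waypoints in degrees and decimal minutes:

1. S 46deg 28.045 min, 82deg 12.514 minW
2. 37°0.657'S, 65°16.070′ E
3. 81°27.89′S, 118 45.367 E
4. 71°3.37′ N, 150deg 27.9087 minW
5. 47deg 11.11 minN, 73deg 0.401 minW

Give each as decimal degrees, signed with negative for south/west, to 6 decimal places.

1. -46.467417, -82.208567
2. -37.010950, 65.267833
3. -81.464833, 118.756117
4. 71.056167, -150.465145
5. 47.185167, -73.006683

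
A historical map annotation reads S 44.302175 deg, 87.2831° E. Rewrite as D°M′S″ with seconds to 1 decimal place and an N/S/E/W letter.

44°18′7.8″ S, 87°16′59.2″ E

Latitude: whole degrees 44; 18.13050′ → 18′ and 7.830″
Longitude: 0.283100 × 60 = 16.98600′ → 16′, remainder × 60 = 59.160″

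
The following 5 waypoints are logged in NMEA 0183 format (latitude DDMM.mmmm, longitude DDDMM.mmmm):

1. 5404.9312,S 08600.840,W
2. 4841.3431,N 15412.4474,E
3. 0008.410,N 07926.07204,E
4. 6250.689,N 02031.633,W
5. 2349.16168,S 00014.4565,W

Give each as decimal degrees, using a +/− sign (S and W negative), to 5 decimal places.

Point 1:
  Lat: degrees = first 2 digits = 54, minutes = 4.9312; 54 + 4.9312/60 = 54.082187
  S → negative
  λ: degrees = first 3 digits = 86, minutes = 0.84; 86 + 0.84/60 = 86.014000
  hemisphere W, so the sign is −
Point 2:
  Lat: split at 2 digits → 48° and 41.3431′; 48 + 41.3431/60 = 48.689052
  N ⇒ keep positive
  Lon: degrees = first 3 digits = 154, minutes = 12.4474; 154 + 12.4474/60 = 154.207457
  E → positive
Point 3:
  Lat: degrees = first 2 digits = 0, minutes = 8.41; 0 + 8.41/60 = 0.140167
  N ⇒ keep positive
  λ: degrees = first 3 digits = 79, minutes = 26.07204; 79 + 26.07204/60 = 79.434534
  E ⇒ keep positive
Point 4:
  Latitude: degrees = first 2 digits = 62, minutes = 50.689; 62 + 50.689/60 = 62.844817
  N → positive
  Longitude: split at 3 digits → 020° and 31.633′; 20 + 31.633/60 = 20.527217
  W ⇒ negate
Point 5:
  Latitude: split at 2 digits → 23° and 49.16168′; 23 + 49.16168/60 = 23.819361
  S → negative
  Lon: degrees = first 3 digits = 0, minutes = 14.4565; 0 + 14.4565/60 = 0.240942
  hemisphere W, so the sign is −

1. -54.08219, -86.01400
2. 48.68905, 154.20746
3. 0.14017, 79.43453
4. 62.84482, -20.52722
5. -23.81936, -0.24094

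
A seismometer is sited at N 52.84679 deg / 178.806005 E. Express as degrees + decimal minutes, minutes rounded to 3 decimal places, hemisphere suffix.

52° 50.807′ N, 178° 48.360′ E

Lat: fractional part 0.846790 → 50.80740 minutes
Longitude: fractional part 0.806005 → 48.36030 minutes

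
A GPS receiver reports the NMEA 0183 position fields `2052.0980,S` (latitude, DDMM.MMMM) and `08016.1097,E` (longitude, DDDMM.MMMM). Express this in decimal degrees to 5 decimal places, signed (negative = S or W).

-20.86830, 80.26850

Lat: split at 2 digits → 20° and 52.098′; 20 + 52.098/60 = 20.868300
S → negative
Lon: degrees = first 3 digits = 80, minutes = 16.1097; 80 + 16.1097/60 = 80.268495
E → positive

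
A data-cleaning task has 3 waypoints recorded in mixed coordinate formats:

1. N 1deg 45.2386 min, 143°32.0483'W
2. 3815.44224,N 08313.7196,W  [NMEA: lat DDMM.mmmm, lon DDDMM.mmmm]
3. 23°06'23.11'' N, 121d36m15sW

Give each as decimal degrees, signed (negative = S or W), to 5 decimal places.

1. 1.75398, -143.53414
2. 38.25737, -83.22866
3. 23.10642, -121.60417

Point 1:
  Latitude: 1 + 45.2386/60 = 1.753977
  N → positive
  λ: 32.0483′ = 0.534138°; total 143.534138
  W → negative
Point 2:
  φ: degrees = first 2 digits = 38, minutes = 15.44224; 38 + 15.44224/60 = 38.257371
  N ⇒ keep positive
  Lon: degrees = first 3 digits = 83, minutes = 13.7196; 83 + 13.7196/60 = 83.228660
  W → negative
Point 3:
  Lat: 23° + 6/60 + 23.11/3600 = 23 + 0.100000 + 0.006419 = 23.106419
  N ⇒ keep positive
  λ: 36′ + 15″ = 36.25000′; 121 + 36.25000/60 = 121.604167
  W ⇒ negate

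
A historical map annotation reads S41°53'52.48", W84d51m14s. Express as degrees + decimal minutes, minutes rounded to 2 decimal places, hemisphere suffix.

41° 53.87′ S, 84° 51.23′ W

Latitude: seconds/60 = 0.87467; minutes = 53 + 0.87467 = 53.8747
Longitude: seconds/60 = 0.23333; minutes = 51 + 0.23333 = 51.2333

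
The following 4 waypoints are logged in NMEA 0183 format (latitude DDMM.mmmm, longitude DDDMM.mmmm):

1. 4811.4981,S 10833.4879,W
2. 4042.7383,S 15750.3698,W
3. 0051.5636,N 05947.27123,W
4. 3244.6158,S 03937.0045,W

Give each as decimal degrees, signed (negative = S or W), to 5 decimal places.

Point 1:
  φ: split at 2 digits → 48° and 11.4981′; 48 + 11.4981/60 = 48.191635
  S ⇒ negate
  Lon: split at 3 digits → 108° and 33.4879′; 108 + 33.4879/60 = 108.558132
  hemisphere W, so the sign is −
Point 2:
  φ: split at 2 digits → 40° and 42.7383′; 40 + 42.7383/60 = 40.712305
  hemisphere S, so the sign is −
  Longitude: degrees = first 3 digits = 157, minutes = 50.3698; 157 + 50.3698/60 = 157.839497
  hemisphere W, so the sign is −
Point 3:
  Lat: degrees = first 2 digits = 0, minutes = 51.5636; 0 + 51.5636/60 = 0.859393
  N ⇒ keep positive
  Longitude: split at 3 digits → 059° and 47.27123′; 59 + 47.27123/60 = 59.787854
  W → negative
Point 4:
  Lat: degrees = first 2 digits = 32, minutes = 44.6158; 32 + 44.6158/60 = 32.743597
  hemisphere S, so the sign is −
  λ: split at 3 digits → 039° and 37.0045′; 39 + 37.0045/60 = 39.616742
  W ⇒ negate

1. -48.19164, -108.55813
2. -40.71231, -157.83950
3. 0.85939, -59.78785
4. -32.74360, -39.61674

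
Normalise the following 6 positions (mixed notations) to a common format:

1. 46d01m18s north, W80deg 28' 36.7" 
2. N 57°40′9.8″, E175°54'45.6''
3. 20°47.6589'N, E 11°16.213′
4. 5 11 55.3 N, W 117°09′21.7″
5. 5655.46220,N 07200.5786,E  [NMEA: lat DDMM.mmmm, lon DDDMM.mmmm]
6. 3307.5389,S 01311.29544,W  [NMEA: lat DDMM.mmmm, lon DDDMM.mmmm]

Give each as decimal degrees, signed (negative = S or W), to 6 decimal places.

Point 1:
  Lat: 46 + 1/60 + 18/3600 = 46.0216667
  N → positive
  Lon: 80° + 28/60 + 36.7/3600 = 80 + 0.466667 + 0.010194 = 80.4768611
  W → negative
Point 2:
  Latitude: 57° + 40/60 + 9.8/3600 = 57 + 0.666667 + 0.002722 = 57.6693889
  N ⇒ keep positive
  Longitude: 54′ + 45.6″ = 54.76000′; 175 + 54.76000/60 = 175.9126667
  E ⇒ keep positive
Point 3:
  φ: 20 + 47.6589/60 = 20.7943150
  N ⇒ keep positive
  Lon: 11 + 16.213/60 = 11.2702167
  E ⇒ keep positive
Point 4:
  Latitude: 5° + 11/60 + 55.3/3600 = 5 + 0.183333 + 0.015361 = 5.1986944
  N → positive
  λ: 9′ + 21.7″ = 9.36167′; 117 + 9.36167/60 = 117.1560278
  W ⇒ negate
Point 5:
  φ: split at 2 digits → 56° and 55.4622′; 56 + 55.4622/60 = 56.9243700
  N ⇒ keep positive
  λ: degrees = first 3 digits = 72, minutes = 0.5786; 72 + 0.5786/60 = 72.0096433
  E ⇒ keep positive
Point 6:
  φ: degrees = first 2 digits = 33, minutes = 7.5389; 33 + 7.5389/60 = 33.1256483
  hemisphere S, so the sign is −
  Lon: degrees = first 3 digits = 13, minutes = 11.29544; 13 + 11.29544/60 = 13.1882573
  W → negative

1. 46.021667, -80.476861
2. 57.669389, 175.912667
3. 20.794315, 11.270217
4. 5.198694, -117.156028
5. 56.924370, 72.009643
6. -33.125648, -13.188257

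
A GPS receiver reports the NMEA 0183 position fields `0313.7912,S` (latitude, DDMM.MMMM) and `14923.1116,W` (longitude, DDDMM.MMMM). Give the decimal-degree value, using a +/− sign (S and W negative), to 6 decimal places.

-3.229853, -149.385193

φ: split at 2 digits → 03° and 13.7912′; 3 + 13.7912/60 = 3.2298533
hemisphere S, so the sign is −
Lon: degrees = first 3 digits = 149, minutes = 23.1116; 149 + 23.1116/60 = 149.3851933
hemisphere W, so the sign is −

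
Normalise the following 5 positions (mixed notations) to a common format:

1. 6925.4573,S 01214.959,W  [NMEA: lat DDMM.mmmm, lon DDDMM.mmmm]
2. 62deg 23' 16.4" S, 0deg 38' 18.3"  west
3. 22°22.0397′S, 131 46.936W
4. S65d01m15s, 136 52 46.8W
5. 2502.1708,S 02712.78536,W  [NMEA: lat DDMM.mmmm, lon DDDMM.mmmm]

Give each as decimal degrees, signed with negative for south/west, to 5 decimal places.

Point 1:
  Latitude: split at 2 digits → 69° and 25.4573′; 69 + 25.4573/60 = 69.424288
  S → negative
  Lon: split at 3 digits → 012° and 14.959′; 12 + 14.959/60 = 12.249317
  W → negative
Point 2:
  φ: 62 + 23/60 + 16.4/3600 = 62.387889
  hemisphere S, so the sign is −
  Longitude: 0° + 38/60 + 18.3/3600 = 0 + 0.633333 + 0.005083 = 0.638417
  W → negative
Point 3:
  φ: 22 + 22.0397/60 = 22.367328
  S → negative
  Longitude: 46.936′ = 0.782267°; total 131.782267
  W ⇒ negate
Point 4:
  Latitude: 1′ + 15″ = 1.25000′; 65 + 1.25000/60 = 65.020833
  S ⇒ negate
  Lon: 136 + 52/60 + 46.8/3600 = 136.879667
  W ⇒ negate
Point 5:
  Lat: split at 2 digits → 25° and 2.1708′; 25 + 2.1708/60 = 25.036180
  S ⇒ negate
  Lon: split at 3 digits → 027° and 12.78536′; 27 + 12.78536/60 = 27.213089
  W ⇒ negate

1. -69.42429, -12.24932
2. -62.38789, -0.63842
3. -22.36733, -131.78227
4. -65.02083, -136.87967
5. -25.03618, -27.21309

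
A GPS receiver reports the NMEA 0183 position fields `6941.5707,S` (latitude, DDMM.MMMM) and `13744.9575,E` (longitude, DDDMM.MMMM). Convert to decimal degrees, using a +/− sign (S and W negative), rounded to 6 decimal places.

-69.692845, 137.749292

φ: degrees = first 2 digits = 69, minutes = 41.5707; 69 + 41.5707/60 = 69.6928450
S ⇒ negate
Lon: degrees = first 3 digits = 137, minutes = 44.9575; 137 + 44.9575/60 = 137.7492917
E ⇒ keep positive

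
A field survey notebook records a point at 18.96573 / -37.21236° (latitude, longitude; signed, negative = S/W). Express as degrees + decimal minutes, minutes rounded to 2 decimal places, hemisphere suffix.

18° 57.94′ N, 37° 12.74′ W

φ: fractional part 0.965730 → 57.9438 minutes
Longitude is negative → W; |value| = 37.212360
Longitude: 37° + 0.212360 × 60 = 37° 12.7416′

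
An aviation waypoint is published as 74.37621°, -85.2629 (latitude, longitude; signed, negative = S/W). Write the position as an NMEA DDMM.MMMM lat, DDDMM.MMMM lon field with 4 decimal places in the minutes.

Lat: minutes = (74.376210 − 74) × 60 = 22.572600
Longitude is negative → W; |value| = 85.262900
Lon: 85° + 0.262900 × 60 = 85° 15.774000′

7422.5726,N / 08515.7740,W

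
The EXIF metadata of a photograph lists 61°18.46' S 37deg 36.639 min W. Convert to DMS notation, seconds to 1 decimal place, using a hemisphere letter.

61°18′27.6″ S, 37°36′38.3″ W

Latitude: 18.46000′ → 18′ and 0.46000 × 60 = 27.600″
Lon: 36.63900′ → 36′ and 0.63900 × 60 = 38.340″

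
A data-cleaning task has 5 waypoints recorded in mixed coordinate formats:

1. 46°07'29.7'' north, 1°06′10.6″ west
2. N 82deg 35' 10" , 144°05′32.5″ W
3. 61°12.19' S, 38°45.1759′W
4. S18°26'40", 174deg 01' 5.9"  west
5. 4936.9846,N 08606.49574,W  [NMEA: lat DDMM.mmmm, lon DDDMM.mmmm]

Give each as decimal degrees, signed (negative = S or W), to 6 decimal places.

1. 46.124917, -1.102944
2. 82.586111, -144.092361
3. -61.203167, -38.752932
4. -18.444444, -174.018306
5. 49.616410, -86.108262

Point 1:
  φ: 46° + 7/60 + 29.7/3600 = 46 + 0.116667 + 0.008250 = 46.1249167
  N → positive
  Lon: 1° + 6/60 + 10.6/3600 = 1 + 0.100000 + 0.002944 = 1.1029444
  hemisphere W, so the sign is −
Point 2:
  Lat: 82° + 35/60 + 10/3600 = 82 + 0.583333 + 0.002778 = 82.5861111
  N → positive
  λ: 5′ + 32.5″ = 5.54167′; 144 + 5.54167/60 = 144.0923611
  W ⇒ negate
Point 3:
  Latitude: 61 + 12.19/60 = 61.2031667
  S ⇒ negate
  λ: 45.1759′ = 0.752932°; total 38.7529317
  hemisphere W, so the sign is −
Point 4:
  Lat: 26′ + 40″ = 26.66667′; 18 + 26.66667/60 = 18.4444444
  hemisphere S, so the sign is −
  Lon: 174° + 1/60 + 5.9/3600 = 174 + 0.016667 + 0.001639 = 174.0183056
  hemisphere W, so the sign is −
Point 5:
  φ: split at 2 digits → 49° and 36.9846′; 49 + 36.9846/60 = 49.6164100
  N ⇒ keep positive
  Longitude: degrees = first 3 digits = 86, minutes = 6.49574; 86 + 6.49574/60 = 86.1082623
  W ⇒ negate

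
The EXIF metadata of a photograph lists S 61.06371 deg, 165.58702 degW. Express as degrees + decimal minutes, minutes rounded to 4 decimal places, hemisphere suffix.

Latitude: fractional part 0.063710 → 3.822600 minutes
λ: fractional part 0.587020 → 35.221200 minutes

61° 3.8226′ S, 165° 35.2212′ W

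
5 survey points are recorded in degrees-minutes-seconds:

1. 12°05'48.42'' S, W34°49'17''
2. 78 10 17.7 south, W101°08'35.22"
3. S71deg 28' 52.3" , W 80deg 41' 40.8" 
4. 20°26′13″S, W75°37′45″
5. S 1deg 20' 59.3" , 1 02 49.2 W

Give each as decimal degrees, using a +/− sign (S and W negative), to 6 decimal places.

Point 1:
  Lat: 5′ + 48.42″ = 5.80700′; 12 + 5.80700/60 = 12.0967833
  hemisphere S, so the sign is −
  Lon: 49′ + 17″ = 49.28333′; 34 + 49.28333/60 = 34.8213889
  W ⇒ negate
Point 2:
  φ: 78 + 10/60 + 17.7/3600 = 78.1715833
  S ⇒ negate
  Lon: 101 + 8/60 + 35.22/3600 = 101.1431167
  hemisphere W, so the sign is −
Point 3:
  Lat: 71 + 28/60 + 52.3/3600 = 71.4811944
  S → negative
  λ: 41′ + 40.8″ = 41.68000′; 80 + 41.68000/60 = 80.6946667
  W → negative
Point 4:
  φ: 26′ + 13″ = 26.21667′; 20 + 26.21667/60 = 20.4369444
  S → negative
  λ: 75° + 37/60 + 45/3600 = 75 + 0.616667 + 0.012500 = 75.6291667
  W → negative
Point 5:
  φ: 20′ + 59.3″ = 20.98833′; 1 + 20.98833/60 = 1.3498056
  hemisphere S, so the sign is −
  Lon: 1° + 2/60 + 49.2/3600 = 1 + 0.033333 + 0.013667 = 1.0470000
  W ⇒ negate

1. -12.096783, -34.821389
2. -78.171583, -101.143117
3. -71.481194, -80.694667
4. -20.436944, -75.629167
5. -1.349806, -1.047000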